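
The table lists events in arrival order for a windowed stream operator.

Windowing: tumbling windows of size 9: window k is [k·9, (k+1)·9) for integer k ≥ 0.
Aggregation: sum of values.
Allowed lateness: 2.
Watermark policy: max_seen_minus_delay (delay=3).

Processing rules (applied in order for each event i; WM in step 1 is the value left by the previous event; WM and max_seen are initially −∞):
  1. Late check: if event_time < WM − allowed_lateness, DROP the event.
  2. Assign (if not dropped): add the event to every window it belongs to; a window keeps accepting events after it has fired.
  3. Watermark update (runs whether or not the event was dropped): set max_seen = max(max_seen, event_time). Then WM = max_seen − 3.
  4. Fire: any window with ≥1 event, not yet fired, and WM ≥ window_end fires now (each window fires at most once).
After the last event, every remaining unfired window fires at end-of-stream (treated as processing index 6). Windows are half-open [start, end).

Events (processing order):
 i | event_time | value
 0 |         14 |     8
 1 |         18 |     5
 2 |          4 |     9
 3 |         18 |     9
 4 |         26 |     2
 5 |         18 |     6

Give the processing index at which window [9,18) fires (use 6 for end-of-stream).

4

i=0 t=14 v=8: → [9,18); WM=11
i=1 t=18 v=5: → [18,27); WM=15
i=2 t=4 v=9: DROP (t<15-2); WM=15
i=3 t=18 v=9: → [18,27); WM=15
i=4 t=26 v=2: → [18,27); WM=23; [9,18) fires=8
i=5 t=18 v=6: DROP (t<23-2); WM=23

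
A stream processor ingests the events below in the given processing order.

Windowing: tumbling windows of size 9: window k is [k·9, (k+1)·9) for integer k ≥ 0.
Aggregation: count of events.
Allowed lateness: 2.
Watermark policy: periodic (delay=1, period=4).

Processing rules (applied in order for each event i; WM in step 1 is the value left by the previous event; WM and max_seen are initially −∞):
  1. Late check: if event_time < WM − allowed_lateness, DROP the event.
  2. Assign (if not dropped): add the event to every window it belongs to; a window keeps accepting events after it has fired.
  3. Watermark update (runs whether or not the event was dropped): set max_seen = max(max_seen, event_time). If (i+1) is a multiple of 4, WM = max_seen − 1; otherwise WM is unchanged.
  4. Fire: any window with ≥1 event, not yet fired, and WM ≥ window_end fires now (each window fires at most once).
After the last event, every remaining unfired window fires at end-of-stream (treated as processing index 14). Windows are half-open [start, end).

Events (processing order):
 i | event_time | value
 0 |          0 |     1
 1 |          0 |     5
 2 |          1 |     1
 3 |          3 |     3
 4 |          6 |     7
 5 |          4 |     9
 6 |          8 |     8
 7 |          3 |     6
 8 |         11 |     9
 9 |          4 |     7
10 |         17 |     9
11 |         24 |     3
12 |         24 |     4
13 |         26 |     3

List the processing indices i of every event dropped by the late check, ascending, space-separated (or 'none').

9

i=0 t=0 v=1: → [0,9); WM=−∞
i=1 t=0 v=5: → [0,9); WM=−∞
i=2 t=1 v=1: → [0,9); WM=−∞
i=3 t=3 v=3: → [0,9); WM=2
i=4 t=6 v=7: → [0,9); WM=2
i=5 t=4 v=9: → [0,9); WM=2
i=6 t=8 v=8: → [0,9); WM=2
i=7 t=3 v=6: → [0,9); WM=7
i=8 t=11 v=9: → [9,18); WM=7
i=9 t=4 v=7: DROP (t<7-2); WM=7
i=10 t=17 v=9: → [9,18); WM=7
i=11 t=24 v=3: → [18,27); WM=23; [0,9) fires=8 [9,18) fires=2
i=12 t=24 v=4: → [18,27); WM=23
i=13 t=26 v=3: → [18,27); WM=23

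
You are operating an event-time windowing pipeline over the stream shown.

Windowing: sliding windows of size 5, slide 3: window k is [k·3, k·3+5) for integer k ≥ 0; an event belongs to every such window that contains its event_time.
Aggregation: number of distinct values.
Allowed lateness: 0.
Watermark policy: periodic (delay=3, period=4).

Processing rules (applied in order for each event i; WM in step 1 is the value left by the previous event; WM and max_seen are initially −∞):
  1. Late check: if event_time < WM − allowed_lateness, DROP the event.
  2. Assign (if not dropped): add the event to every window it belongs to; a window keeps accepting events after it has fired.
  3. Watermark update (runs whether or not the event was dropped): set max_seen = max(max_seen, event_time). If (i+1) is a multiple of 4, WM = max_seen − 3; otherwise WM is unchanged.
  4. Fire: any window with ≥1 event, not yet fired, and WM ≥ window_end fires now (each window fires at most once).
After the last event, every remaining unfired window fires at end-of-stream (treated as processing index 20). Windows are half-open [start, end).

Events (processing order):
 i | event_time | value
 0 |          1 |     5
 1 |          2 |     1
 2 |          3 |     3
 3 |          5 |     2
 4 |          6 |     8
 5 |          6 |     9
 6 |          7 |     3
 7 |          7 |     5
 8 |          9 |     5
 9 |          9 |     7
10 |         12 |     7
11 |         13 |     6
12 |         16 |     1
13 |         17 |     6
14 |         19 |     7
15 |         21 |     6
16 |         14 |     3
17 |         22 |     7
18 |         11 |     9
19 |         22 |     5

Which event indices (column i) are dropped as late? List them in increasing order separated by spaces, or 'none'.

i=0 t=1 v=5: → [0,5); WM=−∞
i=1 t=2 v=1: → [0,5); WM=−∞
i=2 t=3 v=3: → [3,8),[0,5); WM=−∞
i=3 t=5 v=2: → [3,8); WM=2
i=4 t=6 v=8: → [6,11),[3,8); WM=2
i=5 t=6 v=9: → [6,11),[3,8); WM=2
i=6 t=7 v=3: → [6,11),[3,8); WM=2
i=7 t=7 v=5: → [6,11),[3,8); WM=4
i=8 t=9 v=5: → [9,14),[6,11); WM=4
i=9 t=9 v=7: → [9,14),[6,11); WM=4
i=10 t=12 v=7: → [12,17),[9,14); WM=4
i=11 t=13 v=6: → [12,17),[9,14); WM=10; [0,5) fires=3 [3,8) fires=5
i=12 t=16 v=1: → [15,20),[12,17); WM=10
i=13 t=17 v=6: → [15,20); WM=10
i=14 t=19 v=7: → [18,23),[15,20); WM=10
i=15 t=21 v=6: → [21,26),[18,23); WM=18; [6,11) fires=5 [9,14) fires=3 [12,17) fires=3
i=16 t=14 v=3: DROP (t<18-0); WM=18
i=17 t=22 v=7: → [21,26),[18,23); WM=18
i=18 t=11 v=9: DROP (t<18-0); WM=18
i=19 t=22 v=5: → [21,26),[18,23); WM=19

16 18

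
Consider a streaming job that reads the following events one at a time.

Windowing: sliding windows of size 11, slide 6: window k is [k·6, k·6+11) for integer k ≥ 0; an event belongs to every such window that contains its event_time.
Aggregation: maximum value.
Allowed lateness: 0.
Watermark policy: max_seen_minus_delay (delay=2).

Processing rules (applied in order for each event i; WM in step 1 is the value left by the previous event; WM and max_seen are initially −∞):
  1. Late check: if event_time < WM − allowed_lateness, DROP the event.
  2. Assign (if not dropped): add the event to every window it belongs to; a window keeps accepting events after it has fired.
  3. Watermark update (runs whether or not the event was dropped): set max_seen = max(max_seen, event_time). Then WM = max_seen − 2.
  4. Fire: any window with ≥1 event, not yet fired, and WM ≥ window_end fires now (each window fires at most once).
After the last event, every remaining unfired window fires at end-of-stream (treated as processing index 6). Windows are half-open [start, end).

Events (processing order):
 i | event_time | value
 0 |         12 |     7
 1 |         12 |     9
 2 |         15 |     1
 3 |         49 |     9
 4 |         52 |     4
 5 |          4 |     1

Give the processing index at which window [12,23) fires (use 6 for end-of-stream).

3

i=0 t=12 v=7: → [12,23),[6,17); WM=10
i=1 t=12 v=9: → [12,23),[6,17); WM=10
i=2 t=15 v=1: → [12,23),[6,17); WM=13
i=3 t=49 v=9: → [48,59),[42,53); WM=47; [6,17) fires=9 [12,23) fires=9
i=4 t=52 v=4: → [48,59),[42,53); WM=50
i=5 t=4 v=1: DROP (t<50-0); WM=50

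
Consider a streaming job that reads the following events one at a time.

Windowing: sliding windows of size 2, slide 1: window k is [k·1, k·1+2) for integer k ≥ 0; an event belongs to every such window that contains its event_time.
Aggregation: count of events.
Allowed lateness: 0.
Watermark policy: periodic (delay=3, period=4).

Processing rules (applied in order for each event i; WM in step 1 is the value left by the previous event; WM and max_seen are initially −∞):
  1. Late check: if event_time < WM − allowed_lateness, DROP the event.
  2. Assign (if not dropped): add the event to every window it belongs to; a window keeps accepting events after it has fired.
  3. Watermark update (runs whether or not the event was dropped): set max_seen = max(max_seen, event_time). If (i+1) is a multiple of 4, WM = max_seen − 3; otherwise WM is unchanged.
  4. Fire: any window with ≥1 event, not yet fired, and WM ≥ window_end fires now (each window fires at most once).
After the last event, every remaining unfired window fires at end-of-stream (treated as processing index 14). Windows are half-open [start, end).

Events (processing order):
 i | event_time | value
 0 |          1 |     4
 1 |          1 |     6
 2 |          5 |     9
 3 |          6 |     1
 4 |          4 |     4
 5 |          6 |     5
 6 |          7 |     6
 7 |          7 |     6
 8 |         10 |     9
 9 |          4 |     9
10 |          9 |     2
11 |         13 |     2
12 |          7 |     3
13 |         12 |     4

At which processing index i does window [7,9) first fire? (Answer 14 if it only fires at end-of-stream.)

11

i=0 t=1 v=4: → [1,3),[0,2); WM=−∞
i=1 t=1 v=6: → [1,3),[0,2); WM=−∞
i=2 t=5 v=9: → [5,7),[4,6); WM=−∞
i=3 t=6 v=1: → [6,8),[5,7); WM=3; [0,2) fires=2 [1,3) fires=2
i=4 t=4 v=4: → [4,6),[3,5); WM=3
i=5 t=6 v=5: → [6,8),[5,7); WM=3
i=6 t=7 v=6: → [7,9),[6,8); WM=3
i=7 t=7 v=6: → [7,9),[6,8); WM=4
i=8 t=10 v=9: → [10,12),[9,11); WM=4
i=9 t=4 v=9: → [4,6),[3,5); WM=4
i=10 t=9 v=2: → [9,11),[8,10); WM=4
i=11 t=13 v=2: → [13,15),[12,14); WM=10; [3,5) fires=2 [4,6) fires=3 [5,7) fires=3 [6,8) fires=4 [7,9) fires=2 [8,10) fires=1
i=12 t=7 v=3: DROP (t<10-0); WM=10
i=13 t=12 v=4: → [12,14),[11,13); WM=10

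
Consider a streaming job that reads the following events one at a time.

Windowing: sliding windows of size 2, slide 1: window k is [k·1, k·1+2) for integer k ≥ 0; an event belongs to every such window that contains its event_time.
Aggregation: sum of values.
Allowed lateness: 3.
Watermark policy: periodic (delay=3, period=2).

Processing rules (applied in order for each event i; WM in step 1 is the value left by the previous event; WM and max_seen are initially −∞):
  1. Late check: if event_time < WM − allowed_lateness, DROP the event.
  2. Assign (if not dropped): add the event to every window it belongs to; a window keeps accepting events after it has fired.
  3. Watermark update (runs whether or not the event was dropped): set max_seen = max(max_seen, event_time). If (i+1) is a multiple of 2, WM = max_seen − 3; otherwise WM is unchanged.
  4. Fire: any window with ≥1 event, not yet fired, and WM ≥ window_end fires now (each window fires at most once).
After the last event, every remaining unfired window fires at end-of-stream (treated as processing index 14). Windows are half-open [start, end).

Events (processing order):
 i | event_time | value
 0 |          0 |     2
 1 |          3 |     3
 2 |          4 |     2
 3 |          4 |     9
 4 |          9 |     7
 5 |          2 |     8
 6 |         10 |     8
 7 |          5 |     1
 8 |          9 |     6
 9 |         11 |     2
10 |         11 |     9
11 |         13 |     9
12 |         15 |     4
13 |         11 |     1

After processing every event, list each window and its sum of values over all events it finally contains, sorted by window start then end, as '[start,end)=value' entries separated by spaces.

i=0 t=0 v=2: → [0,2); WM=−∞
i=1 t=3 v=3: → [3,5),[2,4); WM=0
i=2 t=4 v=2: → [4,6),[3,5); WM=0
i=3 t=4 v=9: → [4,6),[3,5); WM=1
i=4 t=9 v=7: → [9,11),[8,10); WM=1
i=5 t=2 v=8: → [2,4),[1,3); WM=6; [0,2) fires=2 [1,3) fires=8 [2,4) fires=11 [3,5) fires=14 [4,6) fires=11
i=6 t=10 v=8: → [10,12),[9,11); WM=6
i=7 t=5 v=1: → [5,7),[4,6); WM=7; [5,7) fires=1
i=8 t=9 v=6: → [9,11),[8,10); WM=7
i=9 t=11 v=2: → [11,13),[10,12); WM=8
i=10 t=11 v=9: → [11,13),[10,12); WM=8
i=11 t=13 v=9: → [13,15),[12,14); WM=10; [8,10) fires=13
i=12 t=15 v=4: → [15,17),[14,16); WM=10
i=13 t=11 v=1: → [11,13),[10,12); WM=12; [9,11) fires=21 [10,12) fires=20

[0,2)=2 [1,3)=8 [2,4)=11 [3,5)=14 [4,6)=12 [5,7)=1 [8,10)=13 [9,11)=21 [10,12)=20 [11,13)=12 [12,14)=9 [13,15)=9 [14,16)=4 [15,17)=4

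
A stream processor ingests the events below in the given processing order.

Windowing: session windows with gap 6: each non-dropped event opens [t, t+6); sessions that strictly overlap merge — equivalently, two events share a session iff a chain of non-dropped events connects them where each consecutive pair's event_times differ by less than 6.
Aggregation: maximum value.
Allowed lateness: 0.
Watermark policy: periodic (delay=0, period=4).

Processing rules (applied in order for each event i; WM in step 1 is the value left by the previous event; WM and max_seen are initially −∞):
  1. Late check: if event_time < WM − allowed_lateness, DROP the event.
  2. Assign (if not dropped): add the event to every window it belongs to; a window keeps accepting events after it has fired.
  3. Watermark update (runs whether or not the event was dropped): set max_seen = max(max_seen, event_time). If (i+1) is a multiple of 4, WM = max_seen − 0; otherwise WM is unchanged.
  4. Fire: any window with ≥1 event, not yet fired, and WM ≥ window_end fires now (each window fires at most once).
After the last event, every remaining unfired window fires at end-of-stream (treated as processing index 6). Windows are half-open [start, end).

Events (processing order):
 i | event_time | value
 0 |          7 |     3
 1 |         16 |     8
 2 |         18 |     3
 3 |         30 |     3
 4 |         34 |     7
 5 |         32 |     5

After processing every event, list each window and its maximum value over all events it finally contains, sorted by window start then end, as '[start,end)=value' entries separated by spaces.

[7,13)=3 [16,24)=8 [30,40)=7

i=0 t=7 v=3: → [7,13); WM=−∞
i=1 t=16 v=8: → [16,22); WM=−∞
i=2 t=18 v=3: → [16,24); WM=−∞
i=3 t=30 v=3: → [30,36); WM=30
i=4 t=34 v=7: → [30,40); WM=30
i=5 t=32 v=5: → [30,40); WM=30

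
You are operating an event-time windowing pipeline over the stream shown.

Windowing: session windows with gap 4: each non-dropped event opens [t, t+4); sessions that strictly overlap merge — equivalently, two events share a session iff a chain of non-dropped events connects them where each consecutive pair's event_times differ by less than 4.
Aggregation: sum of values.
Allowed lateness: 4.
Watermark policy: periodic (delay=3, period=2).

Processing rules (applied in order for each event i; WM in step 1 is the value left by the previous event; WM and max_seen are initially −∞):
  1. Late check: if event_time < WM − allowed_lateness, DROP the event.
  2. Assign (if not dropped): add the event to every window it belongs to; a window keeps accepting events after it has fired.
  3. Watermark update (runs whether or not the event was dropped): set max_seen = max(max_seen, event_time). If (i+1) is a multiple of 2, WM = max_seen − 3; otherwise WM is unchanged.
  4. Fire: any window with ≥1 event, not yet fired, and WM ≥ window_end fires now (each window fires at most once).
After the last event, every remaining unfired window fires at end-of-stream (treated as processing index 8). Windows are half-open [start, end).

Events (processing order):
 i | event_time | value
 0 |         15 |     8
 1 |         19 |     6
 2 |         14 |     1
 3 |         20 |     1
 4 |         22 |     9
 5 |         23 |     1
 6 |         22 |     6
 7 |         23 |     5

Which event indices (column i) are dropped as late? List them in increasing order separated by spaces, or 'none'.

i=0 t=15 v=8: → [15,19); WM=−∞
i=1 t=19 v=6: → [19,23); WM=16
i=2 t=14 v=1: → [14,19); WM=16
i=3 t=20 v=1: → [19,24); WM=17
i=4 t=22 v=9: → [19,26); WM=17
i=5 t=23 v=1: → [19,27); WM=20
i=6 t=22 v=6: → [19,27); WM=20
i=7 t=23 v=5: → [19,27); WM=20

none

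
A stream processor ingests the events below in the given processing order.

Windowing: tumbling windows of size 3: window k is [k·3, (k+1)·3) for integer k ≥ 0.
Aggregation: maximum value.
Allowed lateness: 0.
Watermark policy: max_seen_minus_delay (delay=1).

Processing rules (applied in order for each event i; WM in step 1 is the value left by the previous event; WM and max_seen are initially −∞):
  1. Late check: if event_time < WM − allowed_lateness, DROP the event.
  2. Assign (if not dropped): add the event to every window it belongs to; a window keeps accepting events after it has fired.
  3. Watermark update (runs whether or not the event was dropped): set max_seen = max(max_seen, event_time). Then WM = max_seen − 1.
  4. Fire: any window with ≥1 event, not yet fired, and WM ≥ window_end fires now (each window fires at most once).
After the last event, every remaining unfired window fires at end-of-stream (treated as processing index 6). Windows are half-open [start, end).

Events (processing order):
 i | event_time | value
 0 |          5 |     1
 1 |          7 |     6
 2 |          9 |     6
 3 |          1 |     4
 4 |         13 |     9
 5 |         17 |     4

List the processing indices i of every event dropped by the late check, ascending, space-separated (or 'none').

3

i=0 t=5 v=1: → [3,6); WM=4
i=1 t=7 v=6: → [6,9); WM=6; [3,6) fires=1
i=2 t=9 v=6: → [9,12); WM=8
i=3 t=1 v=4: DROP (t<8-0); WM=8
i=4 t=13 v=9: → [12,15); WM=12; [6,9) fires=6 [9,12) fires=6
i=5 t=17 v=4: → [15,18); WM=16; [12,15) fires=9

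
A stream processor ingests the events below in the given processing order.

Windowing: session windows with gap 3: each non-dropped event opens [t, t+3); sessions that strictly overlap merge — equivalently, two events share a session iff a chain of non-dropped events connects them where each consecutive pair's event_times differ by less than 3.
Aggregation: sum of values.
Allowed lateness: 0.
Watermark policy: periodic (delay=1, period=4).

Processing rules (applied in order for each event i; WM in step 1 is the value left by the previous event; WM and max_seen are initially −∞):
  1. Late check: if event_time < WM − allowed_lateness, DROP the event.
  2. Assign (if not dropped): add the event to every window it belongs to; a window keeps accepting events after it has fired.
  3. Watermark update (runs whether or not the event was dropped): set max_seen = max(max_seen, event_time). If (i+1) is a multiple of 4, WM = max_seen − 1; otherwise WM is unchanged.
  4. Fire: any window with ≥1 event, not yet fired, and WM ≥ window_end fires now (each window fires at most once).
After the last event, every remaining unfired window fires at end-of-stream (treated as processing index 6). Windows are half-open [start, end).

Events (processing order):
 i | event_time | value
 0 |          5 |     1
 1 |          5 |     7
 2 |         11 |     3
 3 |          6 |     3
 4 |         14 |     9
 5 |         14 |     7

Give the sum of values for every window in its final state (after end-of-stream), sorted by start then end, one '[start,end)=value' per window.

i=0 t=5 v=1: → [5,8); WM=−∞
i=1 t=5 v=7: → [5,8); WM=−∞
i=2 t=11 v=3: → [11,14); WM=−∞
i=3 t=6 v=3: → [5,9); WM=10
i=4 t=14 v=9: → [14,17); WM=10
i=5 t=14 v=7: → [14,17); WM=10

[5,9)=11 [11,14)=3 [14,17)=16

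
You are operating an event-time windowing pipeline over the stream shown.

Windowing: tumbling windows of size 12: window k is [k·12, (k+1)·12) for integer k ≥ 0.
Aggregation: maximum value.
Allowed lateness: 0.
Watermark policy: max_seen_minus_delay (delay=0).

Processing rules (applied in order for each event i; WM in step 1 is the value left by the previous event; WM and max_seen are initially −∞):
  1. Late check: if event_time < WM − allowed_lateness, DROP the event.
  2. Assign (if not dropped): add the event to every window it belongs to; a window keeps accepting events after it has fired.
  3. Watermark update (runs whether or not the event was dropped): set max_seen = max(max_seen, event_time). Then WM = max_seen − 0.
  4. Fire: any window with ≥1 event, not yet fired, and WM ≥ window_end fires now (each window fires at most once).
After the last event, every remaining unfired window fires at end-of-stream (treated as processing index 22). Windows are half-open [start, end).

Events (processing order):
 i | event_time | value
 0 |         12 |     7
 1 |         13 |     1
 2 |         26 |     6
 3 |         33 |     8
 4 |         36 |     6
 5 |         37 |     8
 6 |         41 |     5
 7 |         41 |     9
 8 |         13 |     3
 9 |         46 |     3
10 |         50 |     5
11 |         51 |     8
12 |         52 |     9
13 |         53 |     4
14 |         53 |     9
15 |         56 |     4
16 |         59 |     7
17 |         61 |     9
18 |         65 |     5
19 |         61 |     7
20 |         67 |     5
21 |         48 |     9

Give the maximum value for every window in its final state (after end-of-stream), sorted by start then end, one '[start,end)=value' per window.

i=0 t=12 v=7: → [12,24); WM=12
i=1 t=13 v=1: → [12,24); WM=13
i=2 t=26 v=6: → [24,36); WM=26; [12,24) fires=7
i=3 t=33 v=8: → [24,36); WM=33
i=4 t=36 v=6: → [36,48); WM=36; [24,36) fires=8
i=5 t=37 v=8: → [36,48); WM=37
i=6 t=41 v=5: → [36,48); WM=41
i=7 t=41 v=9: → [36,48); WM=41
i=8 t=13 v=3: DROP (t<41-0); WM=41
i=9 t=46 v=3: → [36,48); WM=46
i=10 t=50 v=5: → [48,60); WM=50; [36,48) fires=9
i=11 t=51 v=8: → [48,60); WM=51
i=12 t=52 v=9: → [48,60); WM=52
i=13 t=53 v=4: → [48,60); WM=53
i=14 t=53 v=9: → [48,60); WM=53
i=15 t=56 v=4: → [48,60); WM=56
i=16 t=59 v=7: → [48,60); WM=59
i=17 t=61 v=9: → [60,72); WM=61; [48,60) fires=9
i=18 t=65 v=5: → [60,72); WM=65
i=19 t=61 v=7: DROP (t<65-0); WM=65
i=20 t=67 v=5: → [60,72); WM=67
i=21 t=48 v=9: DROP (t<67-0); WM=67

[12,24)=7 [24,36)=8 [36,48)=9 [48,60)=9 [60,72)=9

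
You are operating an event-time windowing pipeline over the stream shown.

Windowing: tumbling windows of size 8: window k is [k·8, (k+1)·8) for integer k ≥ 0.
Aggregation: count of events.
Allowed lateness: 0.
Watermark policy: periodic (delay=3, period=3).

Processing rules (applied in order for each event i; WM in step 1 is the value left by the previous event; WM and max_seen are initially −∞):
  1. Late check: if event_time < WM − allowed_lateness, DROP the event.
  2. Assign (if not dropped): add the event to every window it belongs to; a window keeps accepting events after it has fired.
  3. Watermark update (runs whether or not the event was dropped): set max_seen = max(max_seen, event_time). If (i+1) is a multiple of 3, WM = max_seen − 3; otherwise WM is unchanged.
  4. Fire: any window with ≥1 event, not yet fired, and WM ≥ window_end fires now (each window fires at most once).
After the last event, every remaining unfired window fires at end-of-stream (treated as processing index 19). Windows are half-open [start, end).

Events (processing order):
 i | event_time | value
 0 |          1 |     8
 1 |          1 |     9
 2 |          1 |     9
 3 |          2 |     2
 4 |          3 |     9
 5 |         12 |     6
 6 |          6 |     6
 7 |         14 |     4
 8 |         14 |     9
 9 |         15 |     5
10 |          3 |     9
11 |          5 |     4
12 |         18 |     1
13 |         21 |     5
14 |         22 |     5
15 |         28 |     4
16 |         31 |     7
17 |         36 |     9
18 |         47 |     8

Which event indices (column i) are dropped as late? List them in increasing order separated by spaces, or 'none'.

6 10 11

i=0 t=1 v=8: → [0,8); WM=−∞
i=1 t=1 v=9: → [0,8); WM=−∞
i=2 t=1 v=9: → [0,8); WM=-2
i=3 t=2 v=2: → [0,8); WM=-2
i=4 t=3 v=9: → [0,8); WM=-2
i=5 t=12 v=6: → [8,16); WM=9; [0,8) fires=5
i=6 t=6 v=6: DROP (t<9-0); WM=9
i=7 t=14 v=4: → [8,16); WM=9
i=8 t=14 v=9: → [8,16); WM=11
i=9 t=15 v=5: → [8,16); WM=11
i=10 t=3 v=9: DROP (t<11-0); WM=11
i=11 t=5 v=4: DROP (t<11-0); WM=12
i=12 t=18 v=1: → [16,24); WM=12
i=13 t=21 v=5: → [16,24); WM=12
i=14 t=22 v=5: → [16,24); WM=19; [8,16) fires=4
i=15 t=28 v=4: → [24,32); WM=19
i=16 t=31 v=7: → [24,32); WM=19
i=17 t=36 v=9: → [32,40); WM=33; [16,24) fires=3 [24,32) fires=2
i=18 t=47 v=8: → [40,48); WM=33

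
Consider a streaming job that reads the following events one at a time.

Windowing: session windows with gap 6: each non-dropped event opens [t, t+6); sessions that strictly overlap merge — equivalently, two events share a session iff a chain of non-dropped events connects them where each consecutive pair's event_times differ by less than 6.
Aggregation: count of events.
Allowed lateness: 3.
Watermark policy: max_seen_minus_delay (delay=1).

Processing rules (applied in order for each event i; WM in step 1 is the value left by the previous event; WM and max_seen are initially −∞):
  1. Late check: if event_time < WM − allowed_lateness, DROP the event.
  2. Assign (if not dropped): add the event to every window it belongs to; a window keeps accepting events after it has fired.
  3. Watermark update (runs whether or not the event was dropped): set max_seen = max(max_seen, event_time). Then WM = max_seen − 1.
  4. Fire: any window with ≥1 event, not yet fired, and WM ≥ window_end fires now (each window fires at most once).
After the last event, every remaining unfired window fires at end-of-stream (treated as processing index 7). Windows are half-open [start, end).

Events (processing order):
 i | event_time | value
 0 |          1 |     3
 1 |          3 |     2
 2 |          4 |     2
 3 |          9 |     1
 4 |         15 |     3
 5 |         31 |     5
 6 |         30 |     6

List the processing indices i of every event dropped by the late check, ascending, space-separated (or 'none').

none

i=0 t=1 v=3: → [1,7); WM=0
i=1 t=3 v=2: → [1,9); WM=2
i=2 t=4 v=2: → [1,10); WM=3
i=3 t=9 v=1: → [1,15); WM=8
i=4 t=15 v=3: → [15,21); WM=14
i=5 t=31 v=5: → [31,37); WM=30
i=6 t=30 v=6: → [30,37); WM=30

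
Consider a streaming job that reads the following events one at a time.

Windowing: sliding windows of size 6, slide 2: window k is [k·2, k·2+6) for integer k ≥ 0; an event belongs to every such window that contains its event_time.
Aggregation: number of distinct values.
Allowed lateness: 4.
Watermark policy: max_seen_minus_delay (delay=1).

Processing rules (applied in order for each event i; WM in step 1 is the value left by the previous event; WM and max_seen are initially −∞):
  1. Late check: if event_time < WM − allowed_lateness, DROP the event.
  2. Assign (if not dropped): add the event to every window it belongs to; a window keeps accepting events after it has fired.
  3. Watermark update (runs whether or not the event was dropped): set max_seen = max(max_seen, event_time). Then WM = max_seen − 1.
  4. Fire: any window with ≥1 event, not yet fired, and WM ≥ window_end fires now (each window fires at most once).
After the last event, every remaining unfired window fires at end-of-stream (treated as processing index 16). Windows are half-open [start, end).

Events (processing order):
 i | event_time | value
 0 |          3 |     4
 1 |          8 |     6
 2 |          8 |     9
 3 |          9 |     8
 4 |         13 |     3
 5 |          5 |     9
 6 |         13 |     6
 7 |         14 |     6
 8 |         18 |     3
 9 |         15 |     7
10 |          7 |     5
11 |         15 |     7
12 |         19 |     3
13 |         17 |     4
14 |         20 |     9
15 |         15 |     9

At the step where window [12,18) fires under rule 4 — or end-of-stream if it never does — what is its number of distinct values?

3

i=0 t=3 v=4: → [2,8),[0,6); WM=2
i=1 t=8 v=6: → [8,14),[6,12),[4,10); WM=7; [0,6) fires=1
i=2 t=8 v=9: → [8,14),[6,12),[4,10); WM=7
i=3 t=9 v=8: → [8,14),[6,12),[4,10); WM=8; [2,8) fires=1
i=4 t=13 v=3: → [12,18),[10,16),[8,14); WM=12; [4,10) fires=3 [6,12) fires=3
i=5 t=5 v=9: DROP (t<12-4); WM=12
i=6 t=13 v=6: → [12,18),[10,16),[8,14); WM=12
i=7 t=14 v=6: → [14,20),[12,18),[10,16); WM=13
i=8 t=18 v=3: → [18,24),[16,22),[14,20); WM=17; [8,14) fires=4 [10,16) fires=2
i=9 t=15 v=7: → [14,20),[12,18),[10,16); WM=17
i=10 t=7 v=5: DROP (t<17-4); WM=17
i=11 t=15 v=7: → [14,20),[12,18),[10,16); WM=17
i=12 t=19 v=3: → [18,24),[16,22),[14,20); WM=18; [12,18) fires=3
i=13 t=17 v=4: → [16,22),[14,20),[12,18); WM=18
i=14 t=20 v=9: → [20,26),[18,24),[16,22); WM=19
i=15 t=15 v=9: → [14,20),[12,18),[10,16); WM=19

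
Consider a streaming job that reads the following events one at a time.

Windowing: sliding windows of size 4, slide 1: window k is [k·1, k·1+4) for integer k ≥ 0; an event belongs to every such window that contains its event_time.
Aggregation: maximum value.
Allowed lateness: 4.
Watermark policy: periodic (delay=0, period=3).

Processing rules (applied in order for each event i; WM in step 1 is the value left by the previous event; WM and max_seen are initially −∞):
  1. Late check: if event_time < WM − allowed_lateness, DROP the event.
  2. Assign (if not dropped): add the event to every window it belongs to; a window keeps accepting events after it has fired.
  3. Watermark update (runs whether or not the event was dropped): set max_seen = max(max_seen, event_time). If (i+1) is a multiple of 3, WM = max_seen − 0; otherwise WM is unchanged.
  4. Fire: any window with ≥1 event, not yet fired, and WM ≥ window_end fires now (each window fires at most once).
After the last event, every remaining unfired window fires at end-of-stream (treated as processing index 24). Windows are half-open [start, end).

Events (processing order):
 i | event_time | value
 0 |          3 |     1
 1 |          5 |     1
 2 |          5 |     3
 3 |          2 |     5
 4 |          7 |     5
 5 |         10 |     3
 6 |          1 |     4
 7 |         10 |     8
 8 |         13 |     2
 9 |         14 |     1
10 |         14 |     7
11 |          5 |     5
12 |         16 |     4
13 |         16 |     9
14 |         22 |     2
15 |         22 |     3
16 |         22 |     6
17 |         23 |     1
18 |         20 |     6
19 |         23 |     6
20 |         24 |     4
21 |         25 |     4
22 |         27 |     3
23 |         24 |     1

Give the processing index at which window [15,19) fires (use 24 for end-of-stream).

14

i=0 t=3 v=1: → [3,7),[2,6),[1,5),[0,4); WM=−∞
i=1 t=5 v=1: → [5,9),[4,8),[3,7),[2,6); WM=−∞
i=2 t=5 v=3: → [5,9),[4,8),[3,7),[2,6); WM=5; [0,4) fires=1 [1,5) fires=1
i=3 t=2 v=5: → [2,6),[1,5),[0,4); WM=5
i=4 t=7 v=5: → [7,11),[6,10),[5,9),[4,8); WM=5
i=5 t=10 v=3: → [10,14),[9,13),[8,12),[7,11); WM=10; [2,6) fires=5 [3,7) fires=3 [4,8) fires=5 [5,9) fires=5 [6,10) fires=5
i=6 t=1 v=4: DROP (t<10-4); WM=10
i=7 t=10 v=8: → [10,14),[9,13),[8,12),[7,11); WM=10
i=8 t=13 v=2: → [13,17),[12,16),[11,15),[10,14); WM=13; [7,11) fires=8 [8,12) fires=8 [9,13) fires=8
i=9 t=14 v=1: → [14,18),[13,17),[12,16),[11,15); WM=13
i=10 t=14 v=7: → [14,18),[13,17),[12,16),[11,15); WM=13
i=11 t=5 v=5: DROP (t<13-4); WM=14; [10,14) fires=8
i=12 t=16 v=4: → [16,20),[15,19),[14,18),[13,17); WM=14
i=13 t=16 v=9: → [16,20),[15,19),[14,18),[13,17); WM=14
i=14 t=22 v=2: → [22,26),[21,25),[20,24),[19,23); WM=22; [11,15) fires=7 [12,16) fires=7 [13,17) fires=9 [14,18) fires=9 [15,19) fires=9 [16,20) fires=9
i=15 t=22 v=3: → [22,26),[21,25),[20,24),[19,23); WM=22
i=16 t=22 v=6: → [22,26),[21,25),[20,24),[19,23); WM=22
i=17 t=23 v=1: → [23,27),[22,26),[21,25),[20,24); WM=23; [19,23) fires=6
i=18 t=20 v=6: → [20,24),[19,23),[18,22),[17,21); WM=23; [17,21) fires=6 [18,22) fires=6
i=19 t=23 v=6: → [23,27),[22,26),[21,25),[20,24); WM=23
i=20 t=24 v=4: → [24,28),[23,27),[22,26),[21,25); WM=24; [20,24) fires=6
i=21 t=25 v=4: → [25,29),[24,28),[23,27),[22,26); WM=24
i=22 t=27 v=3: → [27,31),[26,30),[25,29),[24,28); WM=24
i=23 t=24 v=1: → [24,28),[23,27),[22,26),[21,25); WM=27; [21,25) fires=6 [22,26) fires=6 [23,27) fires=6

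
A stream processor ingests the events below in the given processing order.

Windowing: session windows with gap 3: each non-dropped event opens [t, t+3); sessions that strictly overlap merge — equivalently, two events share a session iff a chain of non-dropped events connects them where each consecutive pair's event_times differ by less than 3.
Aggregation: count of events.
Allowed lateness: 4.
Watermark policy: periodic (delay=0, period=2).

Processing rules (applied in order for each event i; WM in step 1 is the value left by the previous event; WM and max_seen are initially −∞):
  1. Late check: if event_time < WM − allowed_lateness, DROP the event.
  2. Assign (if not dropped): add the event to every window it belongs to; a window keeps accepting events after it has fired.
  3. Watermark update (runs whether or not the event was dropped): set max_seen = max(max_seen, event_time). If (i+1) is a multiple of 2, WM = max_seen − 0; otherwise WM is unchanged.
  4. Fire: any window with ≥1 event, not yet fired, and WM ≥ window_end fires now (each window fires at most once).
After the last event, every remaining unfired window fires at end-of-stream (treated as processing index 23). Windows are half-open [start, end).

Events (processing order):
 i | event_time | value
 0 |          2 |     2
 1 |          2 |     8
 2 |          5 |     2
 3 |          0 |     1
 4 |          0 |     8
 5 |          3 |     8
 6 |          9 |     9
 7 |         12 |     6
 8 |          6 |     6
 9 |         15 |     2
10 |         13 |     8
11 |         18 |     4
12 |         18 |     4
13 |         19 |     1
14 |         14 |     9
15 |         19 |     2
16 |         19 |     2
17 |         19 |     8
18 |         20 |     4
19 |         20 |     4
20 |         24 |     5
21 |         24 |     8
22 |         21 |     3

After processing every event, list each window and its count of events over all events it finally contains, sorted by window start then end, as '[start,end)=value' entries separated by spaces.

i=0 t=2 v=2: → [2,5); WM=−∞
i=1 t=2 v=8: → [2,5); WM=2
i=2 t=5 v=2: → [5,8); WM=2
i=3 t=0 v=1: → [0,5); WM=5
i=4 t=0 v=8: DROP (t<5-4); WM=5
i=5 t=3 v=8: → [0,8); WM=5
i=6 t=9 v=9: → [9,12); WM=5
i=7 t=12 v=6: → [12,15); WM=12
i=8 t=6 v=6: DROP (t<12-4); WM=12
i=9 t=15 v=2: → [15,18); WM=15
i=10 t=13 v=8: → [12,18); WM=15
i=11 t=18 v=4: → [18,21); WM=18
i=12 t=18 v=4: → [18,21); WM=18
i=13 t=19 v=1: → [18,22); WM=19
i=14 t=14 v=9: DROP (t<19-4); WM=19
i=15 t=19 v=2: → [18,22); WM=19
i=16 t=19 v=2: → [18,22); WM=19
i=17 t=19 v=8: → [18,22); WM=19
i=18 t=20 v=4: → [18,23); WM=19
i=19 t=20 v=4: → [18,23); WM=20
i=20 t=24 v=5: → [24,27); WM=20
i=21 t=24 v=8: → [24,27); WM=24
i=22 t=21 v=3: → [18,24); WM=24

[0,8)=5 [9,12)=1 [12,18)=3 [18,24)=9 [24,27)=2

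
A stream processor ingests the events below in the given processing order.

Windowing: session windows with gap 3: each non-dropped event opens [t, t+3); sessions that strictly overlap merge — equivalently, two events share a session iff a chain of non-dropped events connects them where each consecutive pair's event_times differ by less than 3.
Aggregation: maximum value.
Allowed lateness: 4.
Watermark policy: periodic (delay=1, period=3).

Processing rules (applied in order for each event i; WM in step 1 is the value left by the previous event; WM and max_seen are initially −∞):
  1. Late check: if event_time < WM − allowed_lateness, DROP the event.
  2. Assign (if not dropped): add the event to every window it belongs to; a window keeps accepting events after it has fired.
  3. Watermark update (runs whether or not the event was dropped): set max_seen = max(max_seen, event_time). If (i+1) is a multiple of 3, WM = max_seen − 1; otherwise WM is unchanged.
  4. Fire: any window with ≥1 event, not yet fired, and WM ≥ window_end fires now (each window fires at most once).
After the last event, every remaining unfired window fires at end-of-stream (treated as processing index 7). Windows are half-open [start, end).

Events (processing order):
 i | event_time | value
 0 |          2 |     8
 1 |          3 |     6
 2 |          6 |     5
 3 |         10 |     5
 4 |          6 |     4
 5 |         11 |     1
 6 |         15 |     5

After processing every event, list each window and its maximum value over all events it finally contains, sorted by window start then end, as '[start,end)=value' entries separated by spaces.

i=0 t=2 v=8: → [2,5); WM=−∞
i=1 t=3 v=6: → [2,6); WM=−∞
i=2 t=6 v=5: → [6,9); WM=5
i=3 t=10 v=5: → [10,13); WM=5
i=4 t=6 v=4: → [6,9); WM=5
i=5 t=11 v=1: → [10,14); WM=10
i=6 t=15 v=5: → [15,18); WM=10

[2,6)=8 [6,9)=5 [10,14)=5 [15,18)=5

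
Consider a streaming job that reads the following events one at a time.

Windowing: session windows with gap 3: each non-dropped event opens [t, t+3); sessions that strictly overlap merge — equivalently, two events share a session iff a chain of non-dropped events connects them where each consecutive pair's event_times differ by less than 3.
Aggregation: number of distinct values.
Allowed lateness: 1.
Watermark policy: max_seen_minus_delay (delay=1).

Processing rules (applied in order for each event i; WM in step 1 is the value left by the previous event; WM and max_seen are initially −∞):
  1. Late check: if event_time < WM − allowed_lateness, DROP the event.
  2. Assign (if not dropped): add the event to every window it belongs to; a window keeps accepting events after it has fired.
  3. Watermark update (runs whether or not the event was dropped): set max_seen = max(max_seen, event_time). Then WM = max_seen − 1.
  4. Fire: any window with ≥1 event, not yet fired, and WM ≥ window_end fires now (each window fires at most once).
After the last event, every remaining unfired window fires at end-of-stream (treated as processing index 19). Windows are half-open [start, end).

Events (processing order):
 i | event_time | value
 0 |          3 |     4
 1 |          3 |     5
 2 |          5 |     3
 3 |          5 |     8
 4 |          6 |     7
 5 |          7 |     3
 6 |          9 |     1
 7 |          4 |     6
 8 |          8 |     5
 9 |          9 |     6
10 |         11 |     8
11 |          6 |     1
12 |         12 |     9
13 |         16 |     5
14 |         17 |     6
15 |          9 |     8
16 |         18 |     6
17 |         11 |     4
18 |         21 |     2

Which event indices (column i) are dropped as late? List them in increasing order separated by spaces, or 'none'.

i=0 t=3 v=4: → [3,6); WM=2
i=1 t=3 v=5: → [3,6); WM=2
i=2 t=5 v=3: → [3,8); WM=4
i=3 t=5 v=8: → [3,8); WM=4
i=4 t=6 v=7: → [3,9); WM=5
i=5 t=7 v=3: → [3,10); WM=6
i=6 t=9 v=1: → [3,12); WM=8
i=7 t=4 v=6: DROP (t<8-1); WM=8
i=8 t=8 v=5: → [3,12); WM=8
i=9 t=9 v=6: → [3,12); WM=8
i=10 t=11 v=8: → [3,14); WM=10
i=11 t=6 v=1: DROP (t<10-1); WM=10
i=12 t=12 v=9: → [3,15); WM=11
i=13 t=16 v=5: → [16,19); WM=15
i=14 t=17 v=6: → [16,20); WM=16
i=15 t=9 v=8: DROP (t<16-1); WM=16
i=16 t=18 v=6: → [16,21); WM=17
i=17 t=11 v=4: DROP (t<17-1); WM=17
i=18 t=21 v=2: → [21,24); WM=20

7 11 15 17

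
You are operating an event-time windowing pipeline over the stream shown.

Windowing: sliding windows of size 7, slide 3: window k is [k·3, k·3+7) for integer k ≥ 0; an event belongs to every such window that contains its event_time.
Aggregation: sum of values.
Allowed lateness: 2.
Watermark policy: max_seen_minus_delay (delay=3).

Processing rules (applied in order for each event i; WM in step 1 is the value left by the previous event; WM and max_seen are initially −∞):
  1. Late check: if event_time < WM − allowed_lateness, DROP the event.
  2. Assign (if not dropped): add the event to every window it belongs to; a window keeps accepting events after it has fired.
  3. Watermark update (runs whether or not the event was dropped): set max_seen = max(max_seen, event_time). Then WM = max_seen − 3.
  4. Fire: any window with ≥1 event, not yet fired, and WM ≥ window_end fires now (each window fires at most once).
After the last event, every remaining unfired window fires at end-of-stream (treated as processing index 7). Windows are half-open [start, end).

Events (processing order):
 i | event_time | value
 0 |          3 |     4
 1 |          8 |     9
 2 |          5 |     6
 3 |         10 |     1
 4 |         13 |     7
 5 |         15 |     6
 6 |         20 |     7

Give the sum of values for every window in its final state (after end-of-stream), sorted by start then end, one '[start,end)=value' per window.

i=0 t=3 v=4: → [3,10),[0,7); WM=0
i=1 t=8 v=9: → [6,13),[3,10); WM=5
i=2 t=5 v=6: → [3,10),[0,7); WM=5
i=3 t=10 v=1: → [9,16),[6,13); WM=7; [0,7) fires=10
i=4 t=13 v=7: → [12,19),[9,16); WM=10; [3,10) fires=19
i=5 t=15 v=6: → [15,22),[12,19),[9,16); WM=12
i=6 t=20 v=7: → [18,25),[15,22); WM=17; [6,13) fires=10 [9,16) fires=14

[0,7)=10 [3,10)=19 [6,13)=10 [9,16)=14 [12,19)=13 [15,22)=13 [18,25)=7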